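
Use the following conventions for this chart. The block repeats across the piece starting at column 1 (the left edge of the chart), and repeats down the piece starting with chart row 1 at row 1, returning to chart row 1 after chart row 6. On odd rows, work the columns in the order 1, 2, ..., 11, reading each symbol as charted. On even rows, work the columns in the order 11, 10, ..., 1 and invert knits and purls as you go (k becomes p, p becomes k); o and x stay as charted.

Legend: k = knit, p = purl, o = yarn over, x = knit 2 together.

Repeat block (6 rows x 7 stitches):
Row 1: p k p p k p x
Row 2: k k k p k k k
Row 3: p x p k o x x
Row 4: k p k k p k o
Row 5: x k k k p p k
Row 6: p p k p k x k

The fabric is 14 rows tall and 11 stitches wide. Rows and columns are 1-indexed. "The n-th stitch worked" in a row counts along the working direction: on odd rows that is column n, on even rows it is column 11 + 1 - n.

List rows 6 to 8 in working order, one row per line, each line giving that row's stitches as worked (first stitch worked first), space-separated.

== ROWS AS WORKED ==
k p k k p x p k p k k
p k p p k p x p k p p
k p p p p p p k p p p

Derivation:
Row 6: chart row 6, WS - tiled (columns 1-11): p p k p k x k p p k p; work from column 11 back to 1 with k<->p swapped.
Row 7: chart row 1, RS - tile across columns 1-11 and work as-is.
Row 8: chart row 2, WS - tiled (columns 1-11): k k k p k k k k k k p; work from column 11 back to 1 with k<->p swapped.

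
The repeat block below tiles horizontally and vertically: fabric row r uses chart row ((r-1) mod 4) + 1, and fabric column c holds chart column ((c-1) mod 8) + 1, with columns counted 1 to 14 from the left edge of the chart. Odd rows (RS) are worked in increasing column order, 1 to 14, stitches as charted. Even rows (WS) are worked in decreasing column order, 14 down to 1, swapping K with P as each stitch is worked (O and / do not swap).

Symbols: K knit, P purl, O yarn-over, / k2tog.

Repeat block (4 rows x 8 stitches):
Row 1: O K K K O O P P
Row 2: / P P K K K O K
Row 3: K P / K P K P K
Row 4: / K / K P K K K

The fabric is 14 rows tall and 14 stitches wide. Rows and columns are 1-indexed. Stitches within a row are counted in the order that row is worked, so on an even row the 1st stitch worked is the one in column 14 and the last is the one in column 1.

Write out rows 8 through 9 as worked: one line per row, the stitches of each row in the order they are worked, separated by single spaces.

== ROWS AS WORKED ==
P K P / P / P P P K P / P /
O K K K O O P P O K K K O O

Derivation:
Row 8: chart row 4, WS - tiled (columns 1-14): / K / K P K K K / K / K P K; work from column 14 back to 1 with K<->P swapped.
Row 9: chart row 1, RS - tile across columns 1-14 and work as-is.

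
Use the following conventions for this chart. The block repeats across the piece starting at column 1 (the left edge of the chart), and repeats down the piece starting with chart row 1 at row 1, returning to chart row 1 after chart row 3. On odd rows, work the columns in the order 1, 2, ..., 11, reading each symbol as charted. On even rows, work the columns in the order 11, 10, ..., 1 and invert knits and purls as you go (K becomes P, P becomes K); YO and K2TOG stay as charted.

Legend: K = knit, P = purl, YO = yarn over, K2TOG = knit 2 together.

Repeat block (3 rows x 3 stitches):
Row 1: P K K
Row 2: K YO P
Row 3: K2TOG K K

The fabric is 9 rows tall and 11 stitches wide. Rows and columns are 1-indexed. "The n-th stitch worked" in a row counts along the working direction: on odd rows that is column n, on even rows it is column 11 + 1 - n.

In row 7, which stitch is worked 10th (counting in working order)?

Row 7: (7-1) mod 3 = 0, so use chart row 1. Odd row -> RS.
Chart row 1 tiled across columns 1-11: P K K P K K P K K P K
Right side: take the tiled row as-is (worked left to right from column 1).
The 10th stitch worked is P.

== STITCH ==
P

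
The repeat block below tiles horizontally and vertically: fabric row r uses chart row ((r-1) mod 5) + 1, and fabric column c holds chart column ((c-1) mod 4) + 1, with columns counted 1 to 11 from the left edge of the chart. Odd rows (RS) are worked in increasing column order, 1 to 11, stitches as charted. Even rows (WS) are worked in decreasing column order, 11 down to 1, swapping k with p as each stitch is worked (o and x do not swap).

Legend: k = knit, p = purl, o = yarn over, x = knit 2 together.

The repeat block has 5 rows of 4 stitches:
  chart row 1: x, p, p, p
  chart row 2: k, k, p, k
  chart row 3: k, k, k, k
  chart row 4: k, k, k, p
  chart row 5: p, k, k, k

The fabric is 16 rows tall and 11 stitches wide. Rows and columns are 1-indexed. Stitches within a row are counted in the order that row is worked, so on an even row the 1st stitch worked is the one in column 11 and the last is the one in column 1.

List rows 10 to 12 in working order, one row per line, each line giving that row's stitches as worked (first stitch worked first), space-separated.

Row 10: chart row 5, WS - tiled (columns 1-11): p k k k p k k k p k k; work from column 11 back to 1 with k<->p swapped.
Row 11: chart row 1, RS - tile across columns 1-11 and work as-is.
Row 12: chart row 2, WS - tiled (columns 1-11): k k p k k k p k k k p; work from column 11 back to 1 with k<->p swapped.

== ROWS AS WORKED ==
p p k p p p k p p p k
x p p p x p p p x p p
k p p p k p p p k p p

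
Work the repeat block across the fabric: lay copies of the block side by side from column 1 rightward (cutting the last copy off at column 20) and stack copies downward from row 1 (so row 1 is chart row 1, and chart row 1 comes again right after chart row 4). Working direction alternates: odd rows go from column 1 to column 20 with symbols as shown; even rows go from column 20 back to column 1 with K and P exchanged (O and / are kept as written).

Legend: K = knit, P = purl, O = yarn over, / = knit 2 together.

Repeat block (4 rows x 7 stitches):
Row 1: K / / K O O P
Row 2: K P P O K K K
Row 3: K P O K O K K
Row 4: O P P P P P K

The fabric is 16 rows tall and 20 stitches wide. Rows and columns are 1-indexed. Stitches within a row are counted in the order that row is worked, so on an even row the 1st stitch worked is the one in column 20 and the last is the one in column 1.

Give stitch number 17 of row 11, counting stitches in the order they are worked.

Result:
O

Derivation:
Row 11: (11-1) mod 4 = 2, so use chart row 3. Odd row -> RS.
Chart row 3 tiled across columns 1-20: K P O K O K K K P O K O K K K P O K O K
RS: work column 1 to column 20, symbols as charted — the tiled row is the row as worked.
Stitch 17 in working order -> O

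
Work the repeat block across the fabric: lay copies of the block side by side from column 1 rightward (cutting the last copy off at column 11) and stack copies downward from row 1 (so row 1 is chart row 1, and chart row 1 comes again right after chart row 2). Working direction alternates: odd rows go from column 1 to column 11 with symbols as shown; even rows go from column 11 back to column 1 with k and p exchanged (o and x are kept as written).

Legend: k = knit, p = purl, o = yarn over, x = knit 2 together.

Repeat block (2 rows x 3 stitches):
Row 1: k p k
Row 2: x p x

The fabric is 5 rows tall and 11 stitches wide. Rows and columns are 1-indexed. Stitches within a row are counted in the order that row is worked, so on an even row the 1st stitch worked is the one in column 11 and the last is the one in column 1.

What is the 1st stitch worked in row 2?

Row 2: (2-1) mod 2 = 1, so use chart row 2. Even row -> WS.
Chart row 2 tiled across columns 1-11: x p x x p x x p x x p
WS row: flip the tiled sequence (start at column 11) and apply k<->p; o and x stay.
Row 2 as worked: k x x k x x k x x k x
Counting 1 along the worked row gives k.

== STITCH ==
k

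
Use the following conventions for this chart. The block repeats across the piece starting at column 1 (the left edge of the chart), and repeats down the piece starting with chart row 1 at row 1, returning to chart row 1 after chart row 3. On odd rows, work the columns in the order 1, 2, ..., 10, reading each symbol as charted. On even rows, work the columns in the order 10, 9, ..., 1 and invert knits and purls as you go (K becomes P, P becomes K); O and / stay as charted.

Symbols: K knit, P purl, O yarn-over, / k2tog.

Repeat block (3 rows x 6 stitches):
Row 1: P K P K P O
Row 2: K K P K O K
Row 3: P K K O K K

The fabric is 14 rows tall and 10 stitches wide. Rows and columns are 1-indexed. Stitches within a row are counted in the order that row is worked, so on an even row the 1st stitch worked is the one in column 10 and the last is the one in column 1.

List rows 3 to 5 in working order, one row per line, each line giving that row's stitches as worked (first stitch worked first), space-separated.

Row 3: chart row 3, RS - tile across columns 1-10 and work as-is.
Row 4: chart row 1, WS - tiled (columns 1-10): P K P K P O P K P K; work from column 10 back to 1 with K<->P swapped.
Row 5: chart row 2, RS - tile across columns 1-10 and work as-is.

Result:
P K K O K K P K K O
P K P K O K P K P K
K K P K O K K K P K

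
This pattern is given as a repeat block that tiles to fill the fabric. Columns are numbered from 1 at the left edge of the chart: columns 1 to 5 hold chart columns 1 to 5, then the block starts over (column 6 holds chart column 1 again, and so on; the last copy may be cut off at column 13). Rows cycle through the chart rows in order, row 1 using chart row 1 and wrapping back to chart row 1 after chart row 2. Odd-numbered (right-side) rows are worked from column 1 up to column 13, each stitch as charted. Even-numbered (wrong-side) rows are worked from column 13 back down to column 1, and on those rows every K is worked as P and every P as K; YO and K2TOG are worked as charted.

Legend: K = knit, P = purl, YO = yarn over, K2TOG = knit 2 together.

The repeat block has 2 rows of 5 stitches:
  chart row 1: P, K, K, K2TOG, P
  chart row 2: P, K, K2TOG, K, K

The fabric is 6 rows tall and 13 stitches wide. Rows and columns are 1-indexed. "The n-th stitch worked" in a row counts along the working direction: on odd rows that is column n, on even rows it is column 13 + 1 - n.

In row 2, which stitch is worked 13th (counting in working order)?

== STITCH ==
K

Derivation:
Row 2: (2-1) mod 2 = 1, so use chart row 2. Even row -> WS.
Chart row 2 tiled across columns 1-13: P K K2TOG K K P K K2TOG K K P K K2TOG
Wrong side: read the tiled row from column 13 down to 1 and exchange K with P (leave YO, K2TOG).
Row 2 as worked: K2TOG P K P P K2TOG P K P P K2TOG P K
Counting 13 along the worked row gives K.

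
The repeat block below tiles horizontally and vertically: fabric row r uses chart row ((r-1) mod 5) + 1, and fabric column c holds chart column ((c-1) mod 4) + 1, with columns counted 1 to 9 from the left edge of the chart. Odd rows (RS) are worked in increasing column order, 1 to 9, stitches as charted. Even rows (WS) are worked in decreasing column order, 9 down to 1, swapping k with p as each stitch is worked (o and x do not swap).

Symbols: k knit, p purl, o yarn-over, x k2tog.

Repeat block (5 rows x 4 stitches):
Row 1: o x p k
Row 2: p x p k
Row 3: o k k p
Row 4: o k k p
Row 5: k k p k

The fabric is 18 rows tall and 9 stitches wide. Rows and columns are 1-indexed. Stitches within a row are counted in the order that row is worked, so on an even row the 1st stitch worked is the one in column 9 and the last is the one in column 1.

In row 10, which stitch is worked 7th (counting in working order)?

== STITCH ==
k

Derivation:
Row 10 uses chart row ((10-1) mod 5)+1 = 5. Row 10 is even, so WS.
Chart row 5 tiled across columns 1-9: k k p k k k p k k
Wrong side: read the tiled row from column 9 down to 1 and exchange k with p (leave o, x).
Row 10 as worked: p p k p p p k p p
Counting 7 along the worked row gives k.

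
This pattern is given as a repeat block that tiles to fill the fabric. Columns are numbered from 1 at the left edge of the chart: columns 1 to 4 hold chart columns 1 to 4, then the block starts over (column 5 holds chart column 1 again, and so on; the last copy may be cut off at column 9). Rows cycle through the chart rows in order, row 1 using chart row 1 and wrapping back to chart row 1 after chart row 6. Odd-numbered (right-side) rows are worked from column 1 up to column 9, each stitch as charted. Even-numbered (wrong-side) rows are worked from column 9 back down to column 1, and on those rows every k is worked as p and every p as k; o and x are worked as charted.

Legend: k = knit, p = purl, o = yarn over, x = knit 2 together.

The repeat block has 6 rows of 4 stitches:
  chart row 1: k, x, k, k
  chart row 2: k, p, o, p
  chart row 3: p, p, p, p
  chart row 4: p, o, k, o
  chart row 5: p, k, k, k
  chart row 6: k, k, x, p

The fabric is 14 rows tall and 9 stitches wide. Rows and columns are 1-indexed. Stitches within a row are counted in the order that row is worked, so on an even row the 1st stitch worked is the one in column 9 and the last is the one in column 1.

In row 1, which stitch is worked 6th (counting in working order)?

Row 1: (1-1) mod 6 = 0, so use chart row 1. Odd row -> RS.
Chart row 1 tiled across columns 1-9: k x k k k x k k k
RS row: no reversal, no swap; stitch n worked = column n.
The 6th stitch worked is x.

Stitch:
x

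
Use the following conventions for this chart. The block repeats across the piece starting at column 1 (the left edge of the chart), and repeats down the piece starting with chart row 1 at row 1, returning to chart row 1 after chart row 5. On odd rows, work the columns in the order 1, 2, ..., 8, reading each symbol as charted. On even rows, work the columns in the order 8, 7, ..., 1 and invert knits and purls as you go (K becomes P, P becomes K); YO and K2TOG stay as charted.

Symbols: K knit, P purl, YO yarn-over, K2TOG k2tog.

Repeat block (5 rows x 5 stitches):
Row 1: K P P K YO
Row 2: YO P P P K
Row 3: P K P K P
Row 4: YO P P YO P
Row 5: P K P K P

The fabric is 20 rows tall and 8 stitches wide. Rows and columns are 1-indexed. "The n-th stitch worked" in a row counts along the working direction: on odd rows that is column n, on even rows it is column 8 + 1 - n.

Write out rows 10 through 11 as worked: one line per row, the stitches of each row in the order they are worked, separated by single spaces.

Result:
K P K K P K P K
K P P K YO K P P

Derivation:
Row 10: chart row 5, WS - tiled (columns 1-8): P K P K P P K P; work from column 8 back to 1 with K<->P swapped.
Row 11: chart row 1, RS - tile across columns 1-8 and work as-is.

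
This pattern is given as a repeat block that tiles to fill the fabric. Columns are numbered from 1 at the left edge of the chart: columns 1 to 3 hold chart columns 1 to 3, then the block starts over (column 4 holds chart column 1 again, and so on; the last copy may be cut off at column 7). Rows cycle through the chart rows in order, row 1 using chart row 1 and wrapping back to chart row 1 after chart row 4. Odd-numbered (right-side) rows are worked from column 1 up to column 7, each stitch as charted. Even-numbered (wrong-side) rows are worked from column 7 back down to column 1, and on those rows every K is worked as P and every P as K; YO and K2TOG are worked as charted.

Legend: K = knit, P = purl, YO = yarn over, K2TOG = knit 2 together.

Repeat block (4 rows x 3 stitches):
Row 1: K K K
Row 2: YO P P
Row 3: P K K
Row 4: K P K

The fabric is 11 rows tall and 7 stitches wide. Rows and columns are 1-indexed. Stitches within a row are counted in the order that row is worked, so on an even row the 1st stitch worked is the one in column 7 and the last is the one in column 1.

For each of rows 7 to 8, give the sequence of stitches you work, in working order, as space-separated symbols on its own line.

Rows as worked:
P K K P K K P
P P K P P K P

Derivation:
Row 7: chart row 3, RS - tile across columns 1-7 and work as-is.
Row 8: chart row 4, WS - tiled (columns 1-7): K P K K P K K; work from column 7 back to 1 with K<->P swapped.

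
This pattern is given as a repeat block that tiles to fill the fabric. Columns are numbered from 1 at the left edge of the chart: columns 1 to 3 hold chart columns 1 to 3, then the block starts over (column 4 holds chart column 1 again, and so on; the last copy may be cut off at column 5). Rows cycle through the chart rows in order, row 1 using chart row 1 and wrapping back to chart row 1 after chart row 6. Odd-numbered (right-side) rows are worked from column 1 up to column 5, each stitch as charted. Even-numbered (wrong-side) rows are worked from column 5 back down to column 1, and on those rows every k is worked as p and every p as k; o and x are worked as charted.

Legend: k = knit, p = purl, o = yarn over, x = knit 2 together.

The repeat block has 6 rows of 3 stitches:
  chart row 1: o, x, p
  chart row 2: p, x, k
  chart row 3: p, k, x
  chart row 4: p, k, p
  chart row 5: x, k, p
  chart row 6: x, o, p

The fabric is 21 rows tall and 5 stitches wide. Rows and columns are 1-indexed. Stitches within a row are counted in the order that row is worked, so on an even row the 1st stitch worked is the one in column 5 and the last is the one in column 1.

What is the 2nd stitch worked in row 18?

== STITCH ==
x

Derivation:
Row 18 uses chart row ((18-1) mod 6)+1 = 6. Row 18 is even, so WS.
Chart row 6 tiled across columns 1-5: x o p x o
Wrong side: read the tiled row from column 5 down to 1 and exchange k with p (leave o, x).
Row 18 as worked: o x k o x
Stitch 2 in working order -> x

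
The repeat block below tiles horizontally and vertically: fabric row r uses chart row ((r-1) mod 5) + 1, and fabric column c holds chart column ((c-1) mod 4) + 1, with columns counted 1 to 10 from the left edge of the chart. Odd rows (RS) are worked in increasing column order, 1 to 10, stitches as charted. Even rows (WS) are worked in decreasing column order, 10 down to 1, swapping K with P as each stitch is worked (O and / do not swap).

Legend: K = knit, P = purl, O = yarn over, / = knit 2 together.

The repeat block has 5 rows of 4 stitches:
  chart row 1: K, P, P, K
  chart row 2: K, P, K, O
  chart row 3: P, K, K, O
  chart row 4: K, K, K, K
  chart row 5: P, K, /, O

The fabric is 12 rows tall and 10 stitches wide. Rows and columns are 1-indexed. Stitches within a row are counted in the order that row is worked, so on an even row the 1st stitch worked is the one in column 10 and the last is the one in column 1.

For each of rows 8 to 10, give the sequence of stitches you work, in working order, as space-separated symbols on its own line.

Rows as worked:
P K O P P K O P P K
K K K K K K K K K K
P K O / P K O / P K

Derivation:
Row 8: chart row 3, WS - tiled (columns 1-10): P K K O P K K O P K; work from column 10 back to 1 with K<->P swapped.
Row 9: chart row 4, RS - tile across columns 1-10 and work as-is.
Row 10: chart row 5, WS - tiled (columns 1-10): P K / O P K / O P K; work from column 10 back to 1 with K<->P swapped.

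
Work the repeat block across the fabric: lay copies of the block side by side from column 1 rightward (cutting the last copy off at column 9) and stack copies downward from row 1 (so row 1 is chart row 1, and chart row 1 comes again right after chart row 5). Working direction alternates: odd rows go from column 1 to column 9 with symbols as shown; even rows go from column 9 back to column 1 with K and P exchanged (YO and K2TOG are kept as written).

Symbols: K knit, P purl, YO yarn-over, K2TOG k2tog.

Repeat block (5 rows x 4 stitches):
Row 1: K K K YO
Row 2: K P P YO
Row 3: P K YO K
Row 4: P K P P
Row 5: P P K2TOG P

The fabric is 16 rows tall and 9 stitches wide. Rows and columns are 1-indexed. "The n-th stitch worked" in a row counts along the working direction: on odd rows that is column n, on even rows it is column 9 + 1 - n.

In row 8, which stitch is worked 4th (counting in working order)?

Row 8: (8-1) mod 5 = 2, so use chart row 3. Even row -> WS.
Chart row 3 tiled across columns 1-9: P K YO K P K YO K P
WS: work from column 9 back to column 1 (reverse the tiled row), swapping K<->P (YO and K2TOG unchanged).
Row 8 as worked: K P YO P K P YO P K
Stitch 4 in working order -> P

Stitch:
P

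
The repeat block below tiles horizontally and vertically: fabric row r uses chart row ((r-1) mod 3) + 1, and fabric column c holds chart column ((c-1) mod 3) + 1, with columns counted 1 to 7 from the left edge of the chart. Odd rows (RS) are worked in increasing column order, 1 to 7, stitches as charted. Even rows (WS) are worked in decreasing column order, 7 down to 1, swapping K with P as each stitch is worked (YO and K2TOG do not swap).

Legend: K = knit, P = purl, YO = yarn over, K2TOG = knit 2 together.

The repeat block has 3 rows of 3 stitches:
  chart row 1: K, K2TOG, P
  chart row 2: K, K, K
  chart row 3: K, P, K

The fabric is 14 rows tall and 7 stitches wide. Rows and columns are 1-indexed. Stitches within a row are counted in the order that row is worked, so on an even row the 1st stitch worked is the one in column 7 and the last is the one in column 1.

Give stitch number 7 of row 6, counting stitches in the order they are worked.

Stitch:
P

Derivation:
Row 6 uses chart row ((6-1) mod 3)+1 = 3. Row 6 is even, so WS.
Chart row 3 tiled across columns 1-7: K P K K P K K
WS row: flip the tiled sequence (start at column 7) and apply K<->P; YO and K2TOG stay.
Row 6 as worked: P P K P P K P
Counting 7 along the worked row gives P.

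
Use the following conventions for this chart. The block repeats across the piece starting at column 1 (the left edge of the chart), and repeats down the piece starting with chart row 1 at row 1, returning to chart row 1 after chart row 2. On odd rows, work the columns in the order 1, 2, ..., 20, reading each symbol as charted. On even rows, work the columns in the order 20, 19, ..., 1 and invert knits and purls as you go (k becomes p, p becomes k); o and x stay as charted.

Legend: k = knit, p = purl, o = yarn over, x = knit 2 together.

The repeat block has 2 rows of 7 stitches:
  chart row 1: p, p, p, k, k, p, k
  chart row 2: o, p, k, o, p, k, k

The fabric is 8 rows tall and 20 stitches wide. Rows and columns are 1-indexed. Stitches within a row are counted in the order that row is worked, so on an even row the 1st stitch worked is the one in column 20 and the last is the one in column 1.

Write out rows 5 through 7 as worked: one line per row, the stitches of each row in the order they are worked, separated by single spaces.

Row 5: chart row 1, RS - tile across columns 1-20 and work as-is.
Row 6: chart row 2, WS - tiled (columns 1-20): o p k o p k k o p k o p k k o p k o p k; work from column 20 back to 1 with k<->p swapped.
Row 7: chart row 1, RS - tile across columns 1-20 and work as-is.

Result:
p p p k k p k p p p k k p k p p p k k p
p k o p k o p p k o p k o p p k o p k o
p p p k k p k p p p k k p k p p p k k p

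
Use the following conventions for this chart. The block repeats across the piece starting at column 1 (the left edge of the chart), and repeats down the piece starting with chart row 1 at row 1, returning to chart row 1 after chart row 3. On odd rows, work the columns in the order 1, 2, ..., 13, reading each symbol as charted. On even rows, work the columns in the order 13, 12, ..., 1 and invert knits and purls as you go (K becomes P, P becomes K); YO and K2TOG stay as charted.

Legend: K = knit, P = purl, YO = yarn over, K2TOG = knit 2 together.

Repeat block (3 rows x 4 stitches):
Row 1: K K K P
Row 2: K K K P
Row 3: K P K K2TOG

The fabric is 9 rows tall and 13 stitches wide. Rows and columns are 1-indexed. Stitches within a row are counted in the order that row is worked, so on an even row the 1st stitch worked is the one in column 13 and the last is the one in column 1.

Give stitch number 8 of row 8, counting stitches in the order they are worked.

== STITCH ==
P

Derivation:
Row 8 uses chart row ((8-1) mod 3)+1 = 2. Row 8 is even, so WS.
Chart row 2 tiled across columns 1-13: K K K P K K K P K K K P K
Wrong side: read the tiled row from column 13 down to 1 and exchange K with P (leave YO, K2TOG).
Row 8 as worked: P K P P P K P P P K P P P
Stitch 8 in working order -> P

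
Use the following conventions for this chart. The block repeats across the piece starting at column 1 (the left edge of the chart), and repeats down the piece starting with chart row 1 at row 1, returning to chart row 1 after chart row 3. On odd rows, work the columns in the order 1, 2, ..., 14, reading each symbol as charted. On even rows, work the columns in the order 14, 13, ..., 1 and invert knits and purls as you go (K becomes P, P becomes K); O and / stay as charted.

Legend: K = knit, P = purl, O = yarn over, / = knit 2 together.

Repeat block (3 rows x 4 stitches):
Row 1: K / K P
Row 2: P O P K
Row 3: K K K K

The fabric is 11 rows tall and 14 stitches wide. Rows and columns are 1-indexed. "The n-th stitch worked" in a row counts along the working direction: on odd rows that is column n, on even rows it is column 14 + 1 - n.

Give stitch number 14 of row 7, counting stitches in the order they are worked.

Row 7 uses chart row ((7-1) mod 3)+1 = 1. Row 7 is odd, so RS.
Chart row 1 tiled across columns 1-14: K / K P K / K P K / K P K /
RS: work column 1 to column 14, symbols as charted — the tiled row is the row as worked.
The 14th stitch worked is /.

== STITCH ==
/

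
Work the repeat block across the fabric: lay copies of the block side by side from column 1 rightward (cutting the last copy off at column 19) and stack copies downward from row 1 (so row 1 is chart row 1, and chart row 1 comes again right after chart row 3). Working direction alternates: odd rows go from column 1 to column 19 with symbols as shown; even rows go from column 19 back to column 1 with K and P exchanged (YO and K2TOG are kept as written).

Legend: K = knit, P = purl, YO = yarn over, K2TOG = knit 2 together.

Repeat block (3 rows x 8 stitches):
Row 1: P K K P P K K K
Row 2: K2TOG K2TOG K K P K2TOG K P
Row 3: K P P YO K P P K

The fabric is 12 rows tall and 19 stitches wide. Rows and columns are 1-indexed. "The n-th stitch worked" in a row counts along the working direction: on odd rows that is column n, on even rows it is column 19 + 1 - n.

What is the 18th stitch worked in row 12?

Row 12: (12-1) mod 3 = 2, so use chart row 3. Even row -> WS.
Chart row 3 tiled across columns 1-19: K P P YO K P P K K P P YO K P P K K P P
Wrong side: read the tiled row from column 19 down to 1 and exchange K with P (leave YO, K2TOG).
Row 12 as worked: K K P P K K P YO K K P P K K P YO K K P
Stitch 18 in working order -> K

Stitch:
K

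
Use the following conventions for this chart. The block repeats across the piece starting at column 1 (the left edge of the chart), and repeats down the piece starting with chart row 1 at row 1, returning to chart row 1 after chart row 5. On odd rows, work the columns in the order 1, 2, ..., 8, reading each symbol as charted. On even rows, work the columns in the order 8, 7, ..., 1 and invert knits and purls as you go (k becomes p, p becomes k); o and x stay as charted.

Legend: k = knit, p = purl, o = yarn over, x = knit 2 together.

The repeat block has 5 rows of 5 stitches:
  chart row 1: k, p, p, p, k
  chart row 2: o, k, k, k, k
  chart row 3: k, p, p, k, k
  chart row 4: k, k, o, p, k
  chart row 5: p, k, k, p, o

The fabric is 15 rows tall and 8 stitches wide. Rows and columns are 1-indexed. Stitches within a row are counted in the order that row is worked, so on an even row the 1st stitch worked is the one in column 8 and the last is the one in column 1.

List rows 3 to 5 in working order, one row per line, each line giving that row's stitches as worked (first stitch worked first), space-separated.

Result:
k p p k k k p p
o p p p k o p p
p k k p o p k k

Derivation:
Row 3: chart row 3, RS - tile across columns 1-8 and work as-is.
Row 4: chart row 4, WS - tiled (columns 1-8): k k o p k k k o; work from column 8 back to 1 with k<->p swapped.
Row 5: chart row 5, RS - tile across columns 1-8 and work as-is.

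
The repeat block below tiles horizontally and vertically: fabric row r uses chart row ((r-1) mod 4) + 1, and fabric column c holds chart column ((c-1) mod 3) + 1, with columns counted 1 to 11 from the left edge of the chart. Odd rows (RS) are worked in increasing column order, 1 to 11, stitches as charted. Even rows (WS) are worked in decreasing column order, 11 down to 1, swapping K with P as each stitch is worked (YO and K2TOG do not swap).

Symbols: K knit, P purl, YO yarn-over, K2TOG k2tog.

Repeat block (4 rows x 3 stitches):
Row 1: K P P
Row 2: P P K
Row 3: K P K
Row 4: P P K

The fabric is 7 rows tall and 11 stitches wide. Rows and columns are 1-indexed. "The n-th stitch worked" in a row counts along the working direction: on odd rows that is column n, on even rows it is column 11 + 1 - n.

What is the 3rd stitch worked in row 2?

Result:
P

Derivation:
Row 2: (2-1) mod 4 = 1, so use chart row 2. Even row -> WS.
Chart row 2 tiled across columns 1-11: P P K P P K P P K P P
WS row: flip the tiled sequence (start at column 11) and apply K<->P; YO and K2TOG stay.
Row 2 as worked: K K P K K P K K P K K
Stitch 3 in working order -> P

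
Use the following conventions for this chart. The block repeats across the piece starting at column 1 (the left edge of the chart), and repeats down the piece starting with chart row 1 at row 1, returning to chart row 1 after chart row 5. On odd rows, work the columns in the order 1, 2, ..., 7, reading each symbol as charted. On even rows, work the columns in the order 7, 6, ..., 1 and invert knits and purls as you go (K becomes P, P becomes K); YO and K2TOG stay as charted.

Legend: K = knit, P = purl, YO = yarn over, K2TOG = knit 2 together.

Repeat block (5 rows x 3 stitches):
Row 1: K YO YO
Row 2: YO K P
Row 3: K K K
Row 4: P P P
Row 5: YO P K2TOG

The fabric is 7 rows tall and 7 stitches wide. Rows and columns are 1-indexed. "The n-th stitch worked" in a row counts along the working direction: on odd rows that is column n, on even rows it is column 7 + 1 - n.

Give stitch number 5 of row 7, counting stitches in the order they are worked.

For row 7: chart row = ((7-1) mod 5) + 1 = 2; this is a RS (odd) row.
Chart row 2 tiled across columns 1-7: YO K P YO K P YO
RS row: no reversal, no swap; stitch n worked = column n.
Stitch 5 in working order -> K

Stitch:
K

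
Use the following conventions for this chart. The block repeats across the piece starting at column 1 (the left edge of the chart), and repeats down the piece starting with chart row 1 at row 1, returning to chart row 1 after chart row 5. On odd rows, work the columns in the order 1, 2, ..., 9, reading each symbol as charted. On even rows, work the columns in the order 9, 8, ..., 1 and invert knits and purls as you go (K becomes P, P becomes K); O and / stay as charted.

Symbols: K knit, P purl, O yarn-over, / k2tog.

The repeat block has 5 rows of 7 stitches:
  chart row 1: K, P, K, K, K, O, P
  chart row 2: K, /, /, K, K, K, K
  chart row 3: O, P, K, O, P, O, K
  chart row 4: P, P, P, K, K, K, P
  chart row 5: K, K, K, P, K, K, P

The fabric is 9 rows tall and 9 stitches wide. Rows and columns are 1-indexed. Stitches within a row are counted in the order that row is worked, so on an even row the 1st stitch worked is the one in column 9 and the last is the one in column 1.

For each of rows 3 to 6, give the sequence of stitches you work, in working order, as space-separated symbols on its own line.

Row 3: chart row 3, RS - tile across columns 1-9 and work as-is.
Row 4: chart row 4, WS - tiled (columns 1-9): P P P K K K P P P; work from column 9 back to 1 with K<->P swapped.
Row 5: chart row 5, RS - tile across columns 1-9 and work as-is.
Row 6: chart row 1, WS - tiled (columns 1-9): K P K K K O P K P; work from column 9 back to 1 with K<->P swapped.

== ROWS AS WORKED ==
O P K O P O K O P
K K K P P P K K K
K K K P K K P K K
K P K O P P P K P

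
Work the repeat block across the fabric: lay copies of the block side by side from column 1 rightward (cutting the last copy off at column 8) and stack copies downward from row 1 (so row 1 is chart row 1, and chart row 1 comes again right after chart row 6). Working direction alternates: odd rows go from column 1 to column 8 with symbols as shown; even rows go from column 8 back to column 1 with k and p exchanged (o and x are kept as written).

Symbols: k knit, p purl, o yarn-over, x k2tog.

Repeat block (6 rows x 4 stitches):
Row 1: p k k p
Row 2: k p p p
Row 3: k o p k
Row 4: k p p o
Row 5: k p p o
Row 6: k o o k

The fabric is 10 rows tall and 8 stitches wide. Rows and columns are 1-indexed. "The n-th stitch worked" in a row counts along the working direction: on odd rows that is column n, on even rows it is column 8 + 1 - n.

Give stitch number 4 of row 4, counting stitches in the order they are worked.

Row 4 uses chart row ((4-1) mod 6)+1 = 4. Row 4 is even, so WS.
Chart row 4 tiled across columns 1-8: k p p o k p p o
WS: work from column 8 back to column 1 (reverse the tiled row), swapping k<->p (o and x unchanged).
Row 4 as worked: o k k p o k k p
Counting 4 along the worked row gives p.

== STITCH ==
p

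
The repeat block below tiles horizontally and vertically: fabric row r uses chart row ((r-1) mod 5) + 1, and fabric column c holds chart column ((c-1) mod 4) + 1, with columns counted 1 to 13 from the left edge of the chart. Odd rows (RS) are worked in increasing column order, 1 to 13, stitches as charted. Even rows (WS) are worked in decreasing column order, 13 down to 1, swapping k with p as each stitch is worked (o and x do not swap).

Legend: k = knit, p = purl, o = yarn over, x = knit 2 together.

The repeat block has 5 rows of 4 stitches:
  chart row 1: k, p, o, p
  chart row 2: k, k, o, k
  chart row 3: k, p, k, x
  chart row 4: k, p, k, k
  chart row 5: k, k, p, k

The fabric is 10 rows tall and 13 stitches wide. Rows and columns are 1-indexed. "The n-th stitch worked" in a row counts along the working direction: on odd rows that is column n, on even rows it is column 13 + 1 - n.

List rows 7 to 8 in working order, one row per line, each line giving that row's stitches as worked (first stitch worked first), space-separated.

Row 7: chart row 2, RS - tile across columns 1-13 and work as-is.
Row 8: chart row 3, WS - tiled (columns 1-13): k p k x k p k x k p k x k; work from column 13 back to 1 with k<->p swapped.

== ROWS AS WORKED ==
k k o k k k o k k k o k k
p x p k p x p k p x p k p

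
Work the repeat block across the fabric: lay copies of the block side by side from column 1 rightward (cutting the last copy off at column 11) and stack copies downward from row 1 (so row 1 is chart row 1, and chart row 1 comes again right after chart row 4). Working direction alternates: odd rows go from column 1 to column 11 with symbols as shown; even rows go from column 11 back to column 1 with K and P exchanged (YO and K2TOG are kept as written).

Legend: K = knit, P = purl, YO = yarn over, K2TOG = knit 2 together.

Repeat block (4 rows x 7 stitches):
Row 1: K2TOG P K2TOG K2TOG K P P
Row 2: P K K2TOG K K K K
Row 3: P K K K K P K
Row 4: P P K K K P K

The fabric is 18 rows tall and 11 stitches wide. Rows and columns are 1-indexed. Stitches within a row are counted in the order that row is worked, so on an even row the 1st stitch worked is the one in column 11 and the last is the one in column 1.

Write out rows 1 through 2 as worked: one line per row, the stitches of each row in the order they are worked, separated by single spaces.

Result:
K2TOG P K2TOG K2TOG K P P K2TOG P K2TOG K2TOG
P K2TOG P K P P P P K2TOG P K

Derivation:
Row 1: chart row 1, RS - tile across columns 1-11 and work as-is.
Row 2: chart row 2, WS - tiled (columns 1-11): P K K2TOG K K K K P K K2TOG K; work from column 11 back to 1 with K<->P swapped.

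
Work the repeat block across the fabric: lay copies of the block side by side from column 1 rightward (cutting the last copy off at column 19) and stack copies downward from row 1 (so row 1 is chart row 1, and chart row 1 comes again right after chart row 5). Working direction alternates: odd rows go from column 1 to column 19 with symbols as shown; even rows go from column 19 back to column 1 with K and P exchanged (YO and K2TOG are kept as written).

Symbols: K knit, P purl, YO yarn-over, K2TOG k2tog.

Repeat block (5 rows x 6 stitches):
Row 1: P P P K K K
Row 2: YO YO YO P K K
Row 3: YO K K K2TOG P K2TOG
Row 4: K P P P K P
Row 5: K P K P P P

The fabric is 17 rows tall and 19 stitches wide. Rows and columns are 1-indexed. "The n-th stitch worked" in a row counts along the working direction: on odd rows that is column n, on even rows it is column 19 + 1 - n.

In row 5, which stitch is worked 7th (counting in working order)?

Row 5 uses chart row ((5-1) mod 5)+1 = 5. Row 5 is odd, so RS.
Chart row 5 tiled across columns 1-19: K P K P P P K P K P P P K P K P P P K
RS: work column 1 to column 19, symbols as charted — the tiled row is the row as worked.
The 7th stitch worked is K.

Stitch:
K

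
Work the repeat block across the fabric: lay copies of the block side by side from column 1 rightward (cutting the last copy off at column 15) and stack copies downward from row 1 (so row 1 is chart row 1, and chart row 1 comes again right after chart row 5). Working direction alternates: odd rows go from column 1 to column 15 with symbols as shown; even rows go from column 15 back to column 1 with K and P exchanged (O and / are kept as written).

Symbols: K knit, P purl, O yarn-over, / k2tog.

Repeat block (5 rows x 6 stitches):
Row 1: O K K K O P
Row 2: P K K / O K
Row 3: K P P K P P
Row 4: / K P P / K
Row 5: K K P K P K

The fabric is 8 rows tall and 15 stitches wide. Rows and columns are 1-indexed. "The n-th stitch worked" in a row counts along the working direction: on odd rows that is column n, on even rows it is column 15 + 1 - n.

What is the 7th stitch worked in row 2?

Row 2: (2-1) mod 5 = 1, so use chart row 2. Even row -> WS.
Chart row 2 tiled across columns 1-15: P K K / O K P K K / O K P K K
WS row: flip the tiled sequence (start at column 15) and apply K<->P; O and / stay.
Row 2 as worked: P P K P O / P P K P O / P P K
Stitch 7 in working order -> P

Result:
P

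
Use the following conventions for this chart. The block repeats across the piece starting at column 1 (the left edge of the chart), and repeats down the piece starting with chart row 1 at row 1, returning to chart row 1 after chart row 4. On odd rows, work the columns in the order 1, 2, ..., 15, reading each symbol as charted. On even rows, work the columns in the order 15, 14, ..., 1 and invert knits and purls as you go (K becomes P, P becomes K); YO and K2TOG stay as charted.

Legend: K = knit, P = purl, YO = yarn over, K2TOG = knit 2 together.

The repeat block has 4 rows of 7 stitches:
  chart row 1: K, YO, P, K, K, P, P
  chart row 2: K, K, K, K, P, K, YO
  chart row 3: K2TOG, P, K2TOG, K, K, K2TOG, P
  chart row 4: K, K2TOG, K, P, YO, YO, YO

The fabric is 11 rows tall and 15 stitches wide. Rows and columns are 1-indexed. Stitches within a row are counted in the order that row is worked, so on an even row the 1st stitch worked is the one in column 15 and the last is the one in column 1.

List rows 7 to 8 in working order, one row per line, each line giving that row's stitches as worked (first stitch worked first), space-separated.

Rows as worked:
K2TOG P K2TOG K K K2TOG P K2TOG P K2TOG K K K2TOG P K2TOG
P YO YO YO K P K2TOG P YO YO YO K P K2TOG P

Derivation:
Row 7: chart row 3, RS - tile across columns 1-15 and work as-is.
Row 8: chart row 4, WS - tiled (columns 1-15): K K2TOG K P YO YO YO K K2TOG K P YO YO YO K; work from column 15 back to 1 with K<->P swapped.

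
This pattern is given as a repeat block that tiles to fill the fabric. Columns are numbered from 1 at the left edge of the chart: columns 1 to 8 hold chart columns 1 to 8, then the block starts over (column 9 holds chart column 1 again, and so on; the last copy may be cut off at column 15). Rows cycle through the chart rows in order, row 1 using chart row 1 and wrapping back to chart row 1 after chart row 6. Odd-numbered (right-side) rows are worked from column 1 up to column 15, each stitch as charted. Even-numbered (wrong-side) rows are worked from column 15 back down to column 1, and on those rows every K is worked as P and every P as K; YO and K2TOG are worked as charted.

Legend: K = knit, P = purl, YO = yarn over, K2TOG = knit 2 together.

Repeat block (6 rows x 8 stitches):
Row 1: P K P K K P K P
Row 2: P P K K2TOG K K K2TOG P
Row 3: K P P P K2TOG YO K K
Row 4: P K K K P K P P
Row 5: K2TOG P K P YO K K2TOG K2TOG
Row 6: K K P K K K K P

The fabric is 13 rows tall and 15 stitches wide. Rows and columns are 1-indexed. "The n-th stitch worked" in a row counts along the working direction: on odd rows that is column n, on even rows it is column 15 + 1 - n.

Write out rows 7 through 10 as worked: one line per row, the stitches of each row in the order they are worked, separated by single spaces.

== ROWS AS WORKED ==
P K P K K P K P P K P K K P K
K2TOG P P K2TOG P K K K K2TOG P P K2TOG P K K
K P P P K2TOG YO K K K P P P K2TOG YO K
K P K P P P K K K P K P P P K

Derivation:
Row 7: chart row 1, RS - tile across columns 1-15 and work as-is.
Row 8: chart row 2, WS - tiled (columns 1-15): P P K K2TOG K K K2TOG P P P K K2TOG K K K2TOG; work from column 15 back to 1 with K<->P swapped.
Row 9: chart row 3, RS - tile across columns 1-15 and work as-is.
Row 10: chart row 4, WS - tiled (columns 1-15): P K K K P K P P P K K K P K P; work from column 15 back to 1 with K<->P swapped.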